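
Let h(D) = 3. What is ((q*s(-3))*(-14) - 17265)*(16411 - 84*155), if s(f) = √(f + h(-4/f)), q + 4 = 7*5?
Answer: -58545615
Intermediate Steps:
q = 31 (q = -4 + 7*5 = -4 + 35 = 31)
s(f) = √(3 + f) (s(f) = √(f + 3) = √(3 + f))
((q*s(-3))*(-14) - 17265)*(16411 - 84*155) = ((31*√(3 - 3))*(-14) - 17265)*(16411 - 84*155) = ((31*√0)*(-14) - 17265)*(16411 - 13020) = ((31*0)*(-14) - 17265)*3391 = (0*(-14) - 17265)*3391 = (0 - 17265)*3391 = -17265*3391 = -58545615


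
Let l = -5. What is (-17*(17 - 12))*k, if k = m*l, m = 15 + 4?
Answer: 8075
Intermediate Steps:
m = 19
k = -95 (k = 19*(-5) = -95)
(-17*(17 - 12))*k = -17*(17 - 12)*(-95) = -17*5*(-95) = -85*(-95) = 8075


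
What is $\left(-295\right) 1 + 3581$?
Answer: $3286$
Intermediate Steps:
$\left(-295\right) 1 + 3581 = -295 + 3581 = 3286$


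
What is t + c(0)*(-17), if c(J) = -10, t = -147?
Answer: 23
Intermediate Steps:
t + c(0)*(-17) = -147 - 10*(-17) = -147 + 170 = 23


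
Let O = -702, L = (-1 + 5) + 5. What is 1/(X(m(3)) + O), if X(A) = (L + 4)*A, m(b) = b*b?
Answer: -1/585 ≈ -0.0017094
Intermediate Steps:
L = 9 (L = 4 + 5 = 9)
m(b) = b²
X(A) = 13*A (X(A) = (9 + 4)*A = 13*A)
1/(X(m(3)) + O) = 1/(13*3² - 702) = 1/(13*9 - 702) = 1/(117 - 702) = 1/(-585) = -1/585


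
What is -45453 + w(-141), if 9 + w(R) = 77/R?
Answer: -6410219/141 ≈ -45463.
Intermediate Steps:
w(R) = -9 + 77/R
-45453 + w(-141) = -45453 + (-9 + 77/(-141)) = -45453 + (-9 + 77*(-1/141)) = -45453 + (-9 - 77/141) = -45453 - 1346/141 = -6410219/141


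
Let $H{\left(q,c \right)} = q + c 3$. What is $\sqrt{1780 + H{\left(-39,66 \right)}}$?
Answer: $\sqrt{1939} \approx 44.034$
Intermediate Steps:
$H{\left(q,c \right)} = q + 3 c$
$\sqrt{1780 + H{\left(-39,66 \right)}} = \sqrt{1780 + \left(-39 + 3 \cdot 66\right)} = \sqrt{1780 + \left(-39 + 198\right)} = \sqrt{1780 + 159} = \sqrt{1939}$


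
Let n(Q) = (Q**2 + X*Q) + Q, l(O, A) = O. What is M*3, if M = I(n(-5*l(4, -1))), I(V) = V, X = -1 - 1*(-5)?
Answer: 900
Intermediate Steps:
X = 4 (X = -1 + 5 = 4)
n(Q) = Q**2 + 5*Q (n(Q) = (Q**2 + 4*Q) + Q = Q**2 + 5*Q)
M = 300 (M = (-5*4)*(5 - 5*4) = -20*(5 - 20) = -20*(-15) = 300)
M*3 = 300*3 = 900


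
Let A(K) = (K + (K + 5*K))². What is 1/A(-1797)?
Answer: 1/158231241 ≈ 6.3199e-9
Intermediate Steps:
A(K) = 49*K² (A(K) = (K + 6*K)² = (7*K)² = 49*K²)
1/A(-1797) = 1/(49*(-1797)²) = 1/(49*3229209) = 1/158231241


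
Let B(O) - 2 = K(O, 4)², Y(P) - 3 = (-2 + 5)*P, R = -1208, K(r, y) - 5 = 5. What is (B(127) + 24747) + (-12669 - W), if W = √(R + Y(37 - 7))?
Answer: 12180 - I*√1115 ≈ 12180.0 - 33.392*I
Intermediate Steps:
K(r, y) = 10 (K(r, y) = 5 + 5 = 10)
Y(P) = 3 + 3*P (Y(P) = 3 + (-2 + 5)*P = 3 + 3*P)
B(O) = 102 (B(O) = 2 + 10² = 2 + 100 = 102)
W = I*√1115 (W = √(-1208 + (3 + 3*(37 - 7))) = √(-1208 + (3 + 3*30)) = √(-1208 + (3 + 90)) = √(-1208 + 93) = √(-1115) = I*√1115 ≈ 33.392*I)
(B(127) + 24747) + (-12669 - W) = (102 + 24747) + (-12669 - I*√1115) = 24849 + (-12669 - I*√1115) = 12180 - I*√1115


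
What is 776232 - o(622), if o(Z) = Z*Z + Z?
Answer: 388726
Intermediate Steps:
o(Z) = Z + Z**2 (o(Z) = Z**2 + Z = Z + Z**2)
776232 - o(622) = 776232 - 622*(1 + 622) = 776232 - 622*623 = 776232 - 1*387506 = 776232 - 387506 = 388726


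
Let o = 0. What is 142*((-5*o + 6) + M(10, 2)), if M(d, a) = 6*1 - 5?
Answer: 994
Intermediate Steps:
M(d, a) = 1 (M(d, a) = 6 - 5 = 1)
142*((-5*o + 6) + M(10, 2)) = 142*((-5*0 + 6) + 1) = 142*((0 + 6) + 1) = 142*(6 + 1) = 142*7 = 994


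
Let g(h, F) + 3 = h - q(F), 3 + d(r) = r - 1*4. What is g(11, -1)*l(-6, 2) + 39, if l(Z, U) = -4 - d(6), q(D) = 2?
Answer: 21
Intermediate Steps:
d(r) = -7 + r (d(r) = -3 + (r - 1*4) = -3 + (r - 4) = -3 + (-4 + r) = -7 + r)
g(h, F) = -5 + h (g(h, F) = -3 + (h - 1*2) = -3 + (h - 2) = -3 + (-2 + h) = -5 + h)
l(Z, U) = -3 (l(Z, U) = -4 - (-7 + 6) = -4 - 1*(-1) = -4 + 1 = -3)
g(11, -1)*l(-6, 2) + 39 = (-5 + 11)*(-3) + 39 = 6*(-3) + 39 = -18 + 39 = 21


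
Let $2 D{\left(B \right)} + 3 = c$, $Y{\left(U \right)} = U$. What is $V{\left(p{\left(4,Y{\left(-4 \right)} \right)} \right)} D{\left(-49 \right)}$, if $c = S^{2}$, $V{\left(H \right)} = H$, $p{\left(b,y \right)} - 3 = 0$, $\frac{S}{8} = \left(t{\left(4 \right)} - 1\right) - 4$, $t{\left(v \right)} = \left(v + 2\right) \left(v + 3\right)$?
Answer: $\frac{262839}{2} \approx 1.3142 \cdot 10^{5}$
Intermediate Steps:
$t{\left(v \right)} = \left(2 + v\right) \left(3 + v\right)$
$S = 296$ ($S = 8 \left(\left(\left(6 + 4^{2} + 5 \cdot 4\right) - 1\right) - 4\right) = 8 \left(\left(\left(6 + 16 + 20\right) - 1\right) - 4\right) = 8 \left(\left(42 - 1\right) - 4\right) = 8 \left(41 - 4\right) = 8 \cdot 37 = 296$)
$p{\left(b,y \right)} = 3$ ($p{\left(b,y \right)} = 3 + 0 = 3$)
$c = 87616$ ($c = 296^{2} = 87616$)
$D{\left(B \right)} = \frac{87613}{2}$ ($D{\left(B \right)} = - \frac{3}{2} + \frac{1}{2} \cdot 87616 = - \frac{3}{2} + 43808 = \frac{87613}{2}$)
$V{\left(p{\left(4,Y{\left(-4 \right)} \right)} \right)} D{\left(-49 \right)} = 3 \cdot \frac{87613}{2} = \frac{262839}{2}$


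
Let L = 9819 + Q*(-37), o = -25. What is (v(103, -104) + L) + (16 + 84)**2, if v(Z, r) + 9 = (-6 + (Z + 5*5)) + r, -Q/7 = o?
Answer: 13353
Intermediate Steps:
Q = 175 (Q = -7*(-25) = 175)
L = 3344 (L = 9819 + 175*(-37) = 9819 - 6475 = 3344)
v(Z, r) = 10 + Z + r (v(Z, r) = -9 + ((-6 + (Z + 5*5)) + r) = -9 + ((-6 + (Z + 25)) + r) = -9 + ((-6 + (25 + Z)) + r) = -9 + ((19 + Z) + r) = -9 + (19 + Z + r) = 10 + Z + r)
(v(103, -104) + L) + (16 + 84)**2 = ((10 + 103 - 104) + 3344) + (16 + 84)**2 = (9 + 3344) + 100**2 = 3353 + 10000 = 13353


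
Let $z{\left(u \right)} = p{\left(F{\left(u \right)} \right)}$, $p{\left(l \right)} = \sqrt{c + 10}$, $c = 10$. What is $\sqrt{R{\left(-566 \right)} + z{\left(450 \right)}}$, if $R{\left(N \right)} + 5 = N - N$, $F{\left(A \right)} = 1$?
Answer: $\sqrt{-5 + 2 \sqrt{5}} \approx 0.72654 i$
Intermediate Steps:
$p{\left(l \right)} = 2 \sqrt{5}$ ($p{\left(l \right)} = \sqrt{10 + 10} = \sqrt{20} = 2 \sqrt{5}$)
$R{\left(N \right)} = -5$ ($R{\left(N \right)} = -5 + \left(N - N\right) = -5 + 0 = -5$)
$z{\left(u \right)} = 2 \sqrt{5}$
$\sqrt{R{\left(-566 \right)} + z{\left(450 \right)}} = \sqrt{-5 + 2 \sqrt{5}}$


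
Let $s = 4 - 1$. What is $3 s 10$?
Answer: $90$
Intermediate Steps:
$s = 3$ ($s = 4 - 1 = 3$)
$3 s 10 = 3 \cdot 3 \cdot 10 = 9 \cdot 10 = 90$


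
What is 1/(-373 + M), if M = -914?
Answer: -1/1287 ≈ -0.00077700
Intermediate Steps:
1/(-373 + M) = 1/(-373 - 914) = 1/(-1287) = -1/1287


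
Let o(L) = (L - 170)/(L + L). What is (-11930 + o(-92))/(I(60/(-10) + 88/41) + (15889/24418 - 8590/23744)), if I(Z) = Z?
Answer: 1630437965315768/487238710825 ≈ 3346.3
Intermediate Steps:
o(L) = (-170 + L)/(2*L) (o(L) = (-170 + L)/((2*L)) = (-170 + L)*(1/(2*L)) = (-170 + L)/(2*L))
(-11930 + o(-92))/(I(60/(-10) + 88/41) + (15889/24418 - 8590/23744)) = (-11930 + (½)*(-170 - 92)/(-92))/((60/(-10) + 88/41) + (15889/24418 - 8590/23744)) = (-11930 + (½)*(-1/92)*(-262))/((60*(-⅒) + 88*(1/41)) + (15889*(1/24418) - 8590*1/23744)) = (-11930 + 131/92)/((-6 + 88/41) + (15889/24418 - 4295/11872)) = -1097429/(92*(-158/41 + 41879449/144945248)) = -1097429/(92*(-21184291775/5942755168)) = -1097429/92*(-5942755168/21184291775) = 1630437965315768/487238710825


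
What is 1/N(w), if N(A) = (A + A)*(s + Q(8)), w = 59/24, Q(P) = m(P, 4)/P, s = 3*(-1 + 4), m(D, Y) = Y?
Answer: 24/1121 ≈ 0.021409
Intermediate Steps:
s = 9 (s = 3*3 = 9)
Q(P) = 4/P
w = 59/24 (w = 59*(1/24) = 59/24 ≈ 2.4583)
N(A) = 19*A (N(A) = (A + A)*(9 + 4/8) = (2*A)*(9 + 4*(1/8)) = (2*A)*(9 + 1/2) = (2*A)*(19/2) = 19*A)
1/N(w) = 1/(19*(59/24)) = 1/(1121/24) = 24/1121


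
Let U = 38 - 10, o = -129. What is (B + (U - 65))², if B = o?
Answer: 27556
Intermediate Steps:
U = 28
B = -129
(B + (U - 65))² = (-129 + (28 - 65))² = (-129 - 37)² = (-166)² = 27556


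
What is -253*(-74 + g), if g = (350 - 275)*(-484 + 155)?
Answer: 6261497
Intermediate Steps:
g = -24675 (g = 75*(-329) = -24675)
-253*(-74 + g) = -253*(-74 - 24675) = -253*(-24749) = 6261497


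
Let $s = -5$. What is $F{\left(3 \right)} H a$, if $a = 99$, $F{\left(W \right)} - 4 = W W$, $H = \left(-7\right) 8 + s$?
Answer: $-78507$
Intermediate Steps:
$H = -61$ ($H = \left(-7\right) 8 - 5 = -56 - 5 = -61$)
$F{\left(W \right)} = 4 + W^{2}$ ($F{\left(W \right)} = 4 + W W = 4 + W^{2}$)
$F{\left(3 \right)} H a = \left(4 + 3^{2}\right) \left(-61\right) 99 = \left(4 + 9\right) \left(-61\right) 99 = 13 \left(-61\right) 99 = \left(-793\right) 99 = -78507$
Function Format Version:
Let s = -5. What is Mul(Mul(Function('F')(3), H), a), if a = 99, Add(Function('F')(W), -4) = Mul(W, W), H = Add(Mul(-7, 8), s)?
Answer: -78507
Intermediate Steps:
H = -61 (H = Add(Mul(-7, 8), -5) = Add(-56, -5) = -61)
Function('F')(W) = Add(4, Pow(W, 2)) (Function('F')(W) = Add(4, Mul(W, W)) = Add(4, Pow(W, 2)))
Mul(Mul(Function('F')(3), H), a) = Mul(Mul(Add(4, Pow(3, 2)), -61), 99) = Mul(Mul(Add(4, 9), -61), 99) = Mul(Mul(13, -61), 99) = Mul(-793, 99) = -78507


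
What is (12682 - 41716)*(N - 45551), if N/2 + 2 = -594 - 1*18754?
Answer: 2446143534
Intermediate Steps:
N = -38700 (N = -4 + 2*(-594 - 1*18754) = -4 + 2*(-594 - 18754) = -4 + 2*(-19348) = -4 - 38696 = -38700)
(12682 - 41716)*(N - 45551) = (12682 - 41716)*(-38700 - 45551) = -29034*(-84251) = 2446143534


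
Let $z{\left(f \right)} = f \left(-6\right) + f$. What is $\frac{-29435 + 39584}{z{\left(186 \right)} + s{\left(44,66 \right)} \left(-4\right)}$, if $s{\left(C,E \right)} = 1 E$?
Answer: $- \frac{17}{2} \approx -8.5$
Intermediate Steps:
$z{\left(f \right)} = - 5 f$ ($z{\left(f \right)} = - 6 f + f = - 5 f$)
$s{\left(C,E \right)} = E$
$\frac{-29435 + 39584}{z{\left(186 \right)} + s{\left(44,66 \right)} \left(-4\right)} = \frac{-29435 + 39584}{\left(-5\right) 186 + 66 \left(-4\right)} = \frac{10149}{-930 - 264} = \frac{10149}{-1194} = 10149 \left(- \frac{1}{1194}\right) = - \frac{17}{2}$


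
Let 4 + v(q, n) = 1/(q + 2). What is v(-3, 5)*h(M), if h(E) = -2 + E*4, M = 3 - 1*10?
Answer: 150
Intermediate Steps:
M = -7 (M = 3 - 10 = -7)
v(q, n) = -4 + 1/(2 + q) (v(q, n) = -4 + 1/(q + 2) = -4 + 1/(2 + q))
h(E) = -2 + 4*E
v(-3, 5)*h(M) = ((-7 - 4*(-3))/(2 - 3))*(-2 + 4*(-7)) = ((-7 + 12)/(-1))*(-2 - 28) = -1*5*(-30) = -5*(-30) = 150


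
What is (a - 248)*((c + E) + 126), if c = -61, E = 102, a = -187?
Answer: -72645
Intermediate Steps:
(a - 248)*((c + E) + 126) = (-187 - 248)*((-61 + 102) + 126) = -435*(41 + 126) = -435*167 = -72645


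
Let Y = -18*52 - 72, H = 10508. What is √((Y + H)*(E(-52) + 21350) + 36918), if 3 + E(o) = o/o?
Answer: 3*√22538102 ≈ 14242.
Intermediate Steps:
E(o) = -2 (E(o) = -3 + o/o = -3 + 1 = -2)
Y = -1008 (Y = -936 - 72 = -1008)
√((Y + H)*(E(-52) + 21350) + 36918) = √((-1008 + 10508)*(-2 + 21350) + 36918) = √(9500*21348 + 36918) = √(202806000 + 36918) = √202842918 = 3*√22538102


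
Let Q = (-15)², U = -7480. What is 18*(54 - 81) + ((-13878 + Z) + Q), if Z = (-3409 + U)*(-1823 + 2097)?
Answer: -2997725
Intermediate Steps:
Z = -2983586 (Z = (-3409 - 7480)*(-1823 + 2097) = -10889*274 = -2983586)
Q = 225
18*(54 - 81) + ((-13878 + Z) + Q) = 18*(54 - 81) + ((-13878 - 2983586) + 225) = 18*(-27) + (-2997464 + 225) = -486 - 2997239 = -2997725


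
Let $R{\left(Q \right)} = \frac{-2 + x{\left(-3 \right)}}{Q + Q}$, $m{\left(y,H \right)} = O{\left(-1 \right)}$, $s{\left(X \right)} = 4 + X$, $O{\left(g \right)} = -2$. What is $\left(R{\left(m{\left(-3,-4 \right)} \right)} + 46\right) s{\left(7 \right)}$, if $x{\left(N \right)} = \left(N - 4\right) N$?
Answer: $\frac{1815}{4} \approx 453.75$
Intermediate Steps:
$x{\left(N \right)} = N \left(-4 + N\right)$ ($x{\left(N \right)} = \left(-4 + N\right) N = N \left(-4 + N\right)$)
$m{\left(y,H \right)} = -2$
$R{\left(Q \right)} = \frac{19}{2 Q}$ ($R{\left(Q \right)} = \frac{-2 - 3 \left(-4 - 3\right)}{Q + Q} = \frac{-2 - -21}{2 Q} = \left(-2 + 21\right) \frac{1}{2 Q} = 19 \frac{1}{2 Q} = \frac{19}{2 Q}$)
$\left(R{\left(m{\left(-3,-4 \right)} \right)} + 46\right) s{\left(7 \right)} = \left(\frac{19}{2 \left(-2\right)} + 46\right) \left(4 + 7\right) = \left(\frac{19}{2} \left(- \frac{1}{2}\right) + 46\right) 11 = \left(- \frac{19}{4} + 46\right) 11 = \frac{165}{4} \cdot 11 = \frac{1815}{4}$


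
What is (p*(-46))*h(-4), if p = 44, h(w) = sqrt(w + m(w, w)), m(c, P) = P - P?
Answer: -4048*I ≈ -4048.0*I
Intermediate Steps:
m(c, P) = 0
h(w) = sqrt(w) (h(w) = sqrt(w + 0) = sqrt(w))
(p*(-46))*h(-4) = (44*(-46))*sqrt(-4) = -4048*I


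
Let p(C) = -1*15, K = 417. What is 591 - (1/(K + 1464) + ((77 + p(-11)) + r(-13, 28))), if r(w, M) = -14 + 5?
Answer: 1011977/1881 ≈ 538.00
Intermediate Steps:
p(C) = -15
r(w, M) = -9
591 - (1/(K + 1464) + ((77 + p(-11)) + r(-13, 28))) = 591 - (1/(417 + 1464) + ((77 - 15) - 9)) = 591 - (1/1881 + (62 - 9)) = 591 - (1/1881 + 53) = 591 - 1*99694/1881 = 591 - 99694/1881 = 1011977/1881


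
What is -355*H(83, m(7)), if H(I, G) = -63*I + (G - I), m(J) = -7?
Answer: 1888245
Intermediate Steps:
H(I, G) = G - 64*I
-355*H(83, m(7)) = -355*(-7 - 64*83) = -355*(-7 - 5312) = -355*(-5319) = 1888245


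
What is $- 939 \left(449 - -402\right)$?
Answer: $-799089$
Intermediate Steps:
$- 939 \left(449 - -402\right) = - 939 \left(449 + 402\right) = \left(-939\right) 851 = -799089$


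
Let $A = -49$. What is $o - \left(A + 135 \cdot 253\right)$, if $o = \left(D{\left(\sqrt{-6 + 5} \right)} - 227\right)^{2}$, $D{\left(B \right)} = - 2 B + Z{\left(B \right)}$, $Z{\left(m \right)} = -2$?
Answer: $18331 + 916 i \approx 18331.0 + 916.0 i$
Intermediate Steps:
$D{\left(B \right)} = -2 - 2 B$ ($D{\left(B \right)} = - 2 B - 2 = -2 - 2 B$)
$o = \left(-229 - 2 i\right)^{2}$ ($o = \left(\left(-2 - 2 \sqrt{-6 + 5}\right) - 227\right)^{2} = \left(\left(-2 - 2 \sqrt{-1}\right) - 227\right)^{2} = \left(\left(-2 - 2 i\right) - 227\right)^{2} = \left(-229 - 2 i\right)^{2} \approx 52437.0 + 916.0 i$)
$o - \left(A + 135 \cdot 253\right) = \left(52437 + 916 i\right) - \left(-49 + 135 \cdot 253\right) = \left(52437 + 916 i\right) - \left(-49 + 34155\right) = \left(52437 + 916 i\right) - 34106 = 18331 + 916 i$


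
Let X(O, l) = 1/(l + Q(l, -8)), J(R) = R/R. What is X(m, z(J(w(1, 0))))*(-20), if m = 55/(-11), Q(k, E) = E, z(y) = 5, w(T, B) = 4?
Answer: 20/3 ≈ 6.6667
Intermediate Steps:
J(R) = 1
m = -5 (m = 55*(-1/11) = -5)
X(O, l) = 1/(-8 + l) (X(O, l) = 1/(l - 8) = 1/(-8 + l))
X(m, z(J(w(1, 0))))*(-20) = -20/(-8 + 5) = -20/(-3) = -⅓*(-20) = 20/3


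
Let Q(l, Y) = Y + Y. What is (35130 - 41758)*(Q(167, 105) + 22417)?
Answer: -149971756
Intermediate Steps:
Q(l, Y) = 2*Y
(35130 - 41758)*(Q(167, 105) + 22417) = (35130 - 41758)*(2*105 + 22417) = -6628*(210 + 22417) = -6628*22627 = -149971756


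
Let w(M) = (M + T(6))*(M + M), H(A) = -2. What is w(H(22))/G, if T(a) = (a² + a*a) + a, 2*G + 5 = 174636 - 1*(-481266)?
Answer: -608/655897 ≈ -0.00092698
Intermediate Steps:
G = 655897/2 (G = -5/2 + (174636 - 1*(-481266))/2 = -5/2 + (174636 + 481266)/2 = -5/2 + (½)*655902 = -5/2 + 327951 = 655897/2 ≈ 3.2795e+5)
T(a) = a + 2*a² (T(a) = (a² + a²) + a = 2*a² + a = a + 2*a²)
w(M) = 2*M*(78 + M) (w(M) = (M + 6*(1 + 2*6))*(M + M) = (M + 6*(1 + 12))*(2*M) = (M + 6*13)*(2*M) = (M + 78)*(2*M) = (78 + M)*(2*M) = 2*M*(78 + M))
w(H(22))/G = (2*(-2)*(78 - 2))/(655897/2) = (2*(-2)*76)*(2/655897) = -304*2/655897 = -608/655897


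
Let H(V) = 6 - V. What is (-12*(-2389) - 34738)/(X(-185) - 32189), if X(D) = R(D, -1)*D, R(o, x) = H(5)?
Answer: 3035/16187 ≈ 0.18750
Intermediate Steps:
R(o, x) = 1 (R(o, x) = 6 - 1*5 = 6 - 5 = 1)
X(D) = D (X(D) = 1*D = D)
(-12*(-2389) - 34738)/(X(-185) - 32189) = (-12*(-2389) - 34738)/(-185 - 32189) = (28668 - 34738)/(-32374) = -6070*(-1/32374) = 3035/16187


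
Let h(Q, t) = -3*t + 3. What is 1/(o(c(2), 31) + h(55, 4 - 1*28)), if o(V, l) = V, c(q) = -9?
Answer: 1/66 ≈ 0.015152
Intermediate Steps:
h(Q, t) = 3 - 3*t
1/(o(c(2), 31) + h(55, 4 - 1*28)) = 1/(-9 + (3 - 3*(4 - 1*28))) = 1/(-9 + (3 - 3*(4 - 28))) = 1/(-9 + (3 - 3*(-24))) = 1/(-9 + (3 + 72)) = 1/(-9 + 75) = 1/66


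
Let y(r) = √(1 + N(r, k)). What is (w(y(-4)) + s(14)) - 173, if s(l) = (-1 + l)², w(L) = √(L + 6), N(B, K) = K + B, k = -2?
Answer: -4 + √(6 + I*√5) ≈ -1.5097 + 0.44896*I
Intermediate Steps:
N(B, K) = B + K
y(r) = √(-1 + r) (y(r) = √(1 + (r - 2)) = √(1 + (-2 + r)) = √(-1 + r))
w(L) = √(6 + L)
(w(y(-4)) + s(14)) - 173 = (√(6 + √(-1 - 4)) + (-1 + 14)²) - 173 = (√(6 + √(-5)) + 13²) - 173 = (√(6 + I*√5) + 169) - 173 = (169 + √(6 + I*√5)) - 173 = -4 + √(6 + I*√5)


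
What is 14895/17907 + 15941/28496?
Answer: 236634469/170092624 ≈ 1.3912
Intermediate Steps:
14895/17907 + 15941/28496 = 14895*(1/17907) + 15941*(1/28496) = 4965/5969 + 15941/28496 = 236634469/170092624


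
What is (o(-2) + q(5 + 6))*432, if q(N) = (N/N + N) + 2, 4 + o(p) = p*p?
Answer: 6048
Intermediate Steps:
o(p) = -4 + p² (o(p) = -4 + p*p = -4 + p²)
q(N) = 3 + N (q(N) = (1 + N) + 2 = 3 + N)
(o(-2) + q(5 + 6))*432 = ((-4 + (-2)²) + (3 + (5 + 6)))*432 = ((-4 + 4) + (3 + 11))*432 = (0 + 14)*432 = 14*432 = 6048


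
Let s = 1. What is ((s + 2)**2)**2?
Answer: 81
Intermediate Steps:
((s + 2)**2)**2 = ((1 + 2)**2)**2 = (3**2)**2 = 9**2 = 81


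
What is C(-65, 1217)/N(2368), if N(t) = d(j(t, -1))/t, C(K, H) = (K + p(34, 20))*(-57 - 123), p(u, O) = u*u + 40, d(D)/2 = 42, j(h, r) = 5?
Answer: -40173120/7 ≈ -5.7390e+6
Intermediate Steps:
d(D) = 84 (d(D) = 2*42 = 84)
p(u, O) = 40 + u² (p(u, O) = u² + 40 = 40 + u²)
C(K, H) = -215280 - 180*K (C(K, H) = (K + (40 + 34²))*(-57 - 123) = (K + (40 + 1156))*(-180) = (K + 1196)*(-180) = (1196 + K)*(-180) = -215280 - 180*K)
N(t) = 84/t
C(-65, 1217)/N(2368) = (-215280 - 180*(-65))/((84/2368)) = (-215280 + 11700)/((84*(1/2368))) = -203580/21/592 = -203580*592/21 = -40173120/7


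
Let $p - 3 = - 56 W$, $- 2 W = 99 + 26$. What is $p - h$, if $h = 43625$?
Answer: $-40122$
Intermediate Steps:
$W = - \frac{125}{2}$ ($W = - \frac{99 + 26}{2} = \left(- \frac{1}{2}\right) 125 = - \frac{125}{2} \approx -62.5$)
$p = 3503$ ($p = 3 - -3500 = 3 + 3500 = 3503$)
$p - h = 3503 - 43625 = -40122$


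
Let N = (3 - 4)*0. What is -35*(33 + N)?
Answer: -1155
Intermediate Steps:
N = 0 (N = -1*0 = 0)
-35*(33 + N) = -35*(33 + 0) = -35*33 = -1155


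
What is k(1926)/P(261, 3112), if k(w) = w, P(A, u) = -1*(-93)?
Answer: 642/31 ≈ 20.710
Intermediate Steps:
P(A, u) = 93
k(1926)/P(261, 3112) = 1926/93 = 1926*(1/93) = 642/31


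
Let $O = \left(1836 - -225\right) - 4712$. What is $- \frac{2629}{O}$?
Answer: $\frac{239}{241} \approx 0.9917$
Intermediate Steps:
$O = -2651$ ($O = \left(1836 + 225\right) - 4712 = 2061 - 4712 = -2651$)
$- \frac{2629}{O} = - \frac{2629}{-2651} = \left(-2629\right) \left(- \frac{1}{2651}\right) = \frac{239}{241}$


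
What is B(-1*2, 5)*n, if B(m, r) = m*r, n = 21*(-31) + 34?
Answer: 6170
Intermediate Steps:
n = -617 (n = -651 + 34 = -617)
B(-1*2, 5)*n = (-1*2*5)*(-617) = -2*5*(-617) = -10*(-617) = 6170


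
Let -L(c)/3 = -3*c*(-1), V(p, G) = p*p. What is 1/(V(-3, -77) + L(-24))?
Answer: 1/225 ≈ 0.0044444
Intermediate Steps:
V(p, G) = p²
L(c) = -9*c (L(c) = -3*(-3*c)*(-1) = -9*c)
1/(V(-3, -77) + L(-24)) = 1/((-3)² - 9*(-24)) = 1/(9 + 216) = 1/225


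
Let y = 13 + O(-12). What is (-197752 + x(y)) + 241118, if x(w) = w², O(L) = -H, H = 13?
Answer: 43366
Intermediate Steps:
O(L) = -13 (O(L) = -1*13 = -13)
y = 0 (y = 13 - 13 = 0)
(-197752 + x(y)) + 241118 = (-197752 + 0²) + 241118 = (-197752 + 0) + 241118 = -197752 + 241118 = 43366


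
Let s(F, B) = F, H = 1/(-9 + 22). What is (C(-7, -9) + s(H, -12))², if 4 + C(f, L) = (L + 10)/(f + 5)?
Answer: 13225/676 ≈ 19.564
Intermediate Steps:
H = 1/13 ≈ 0.076923
C(f, L) = -4 + (10 + L)/(5 + f) (C(f, L) = -4 + (L + 10)/(f + 5) = -4 + (10 + L)/(5 + f))
(C(-7, -9) + s(H, -12))² = ((-10 - 9 - 4*(-7))/(5 - 7) + 1/13)² = ((-10 - 9 + 28)/(-2) + 1/13)² = (-½*9 + 1/13)² = (-9/2 + 1/13)² = (-115/26)² = 13225/676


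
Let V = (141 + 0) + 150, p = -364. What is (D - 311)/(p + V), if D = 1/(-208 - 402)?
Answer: 189711/44530 ≈ 4.2603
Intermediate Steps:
V = 291 (V = 141 + 150 = 291)
D = -1/610 (D = 1/(-610) = -1/610 ≈ -0.0016393)
(D - 311)/(p + V) = (-1/610 - 311)/(-364 + 291) = -189711/610/(-73) = -189711/610*(-1/73) = 189711/44530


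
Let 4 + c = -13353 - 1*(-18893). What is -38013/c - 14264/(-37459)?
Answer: -1344963463/207373024 ≈ -6.4857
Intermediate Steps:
c = 5536 (c = -4 + (-13353 - 1*(-18893)) = -4 + (-13353 + 18893) = -4 + 5540 = 5536)
-38013/c - 14264/(-37459) = -38013/5536 - 14264/(-37459) = -38013*1/5536 - 14264*(-1/37459) = -38013/5536 + 14264/37459 = -1344963463/207373024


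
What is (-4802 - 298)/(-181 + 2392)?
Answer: -1700/737 ≈ -2.3066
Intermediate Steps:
(-4802 - 298)/(-181 + 2392) = -5100/2211 = -5100*1/2211 = -1700/737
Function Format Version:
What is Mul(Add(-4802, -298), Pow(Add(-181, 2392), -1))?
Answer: Rational(-1700, 737) ≈ -2.3066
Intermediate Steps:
Mul(Add(-4802, -298), Pow(Add(-181, 2392), -1)) = Mul(-5100, Pow(2211, -1)) = Mul(-5100, Rational(1, 2211)) = Rational(-1700, 737)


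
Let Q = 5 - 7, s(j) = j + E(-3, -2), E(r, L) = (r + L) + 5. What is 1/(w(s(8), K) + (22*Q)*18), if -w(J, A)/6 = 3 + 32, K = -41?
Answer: -1/1002 ≈ -0.00099800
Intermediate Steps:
E(r, L) = 5 + L + r (E(r, L) = (L + r) + 5 = 5 + L + r)
s(j) = j (s(j) = j + (5 - 2 - 3) = j + 0 = j)
w(J, A) = -210 (w(J, A) = -6*(3 + 32) = -6*35 = -210)
Q = -2
1/(w(s(8), K) + (22*Q)*18) = 1/(-210 + (22*(-2))*18) = 1/(-210 - 44*18) = 1/(-210 - 792) = 1/(-1002) = -1/1002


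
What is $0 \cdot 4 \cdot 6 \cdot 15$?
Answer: $0$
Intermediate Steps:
$0 \cdot 4 \cdot 6 \cdot 15 = 0 \cdot 24 \cdot 15 = 0 \cdot 15 = 0$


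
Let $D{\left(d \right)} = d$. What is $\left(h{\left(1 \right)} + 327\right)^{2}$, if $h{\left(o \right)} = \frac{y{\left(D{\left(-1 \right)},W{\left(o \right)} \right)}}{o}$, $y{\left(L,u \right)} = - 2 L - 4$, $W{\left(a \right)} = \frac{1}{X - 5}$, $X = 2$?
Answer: $105625$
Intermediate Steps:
$W{\left(a \right)} = - \frac{1}{3}$ ($W{\left(a \right)} = \frac{1}{2 - 5} = \frac{1}{-3} = - \frac{1}{3}$)
$y{\left(L,u \right)} = -4 - 2 L$
$h{\left(o \right)} = - \frac{2}{o}$ ($h{\left(o \right)} = \frac{-4 - -2}{o} = \frac{-4 + 2}{o} = - \frac{2}{o}$)
$\left(h{\left(1 \right)} + 327\right)^{2} = \left(- \frac{2}{1} + 327\right)^{2} = \left(\left(-2\right) 1 + 327\right)^{2} = \left(-2 + 327\right)^{2} = 325^{2} = 105625$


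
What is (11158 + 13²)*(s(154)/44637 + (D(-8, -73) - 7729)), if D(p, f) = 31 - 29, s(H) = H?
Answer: -3906794947015/44637 ≈ -8.7524e+7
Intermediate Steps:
D(p, f) = 2
(11158 + 13²)*(s(154)/44637 + (D(-8, -73) - 7729)) = (11158 + 13²)*(154/44637 + (2 - 7729)) = (11158 + 169)*(154*(1/44637) - 7727) = 11327*(154/44637 - 7727) = 11327*(-344909945/44637) = -3906794947015/44637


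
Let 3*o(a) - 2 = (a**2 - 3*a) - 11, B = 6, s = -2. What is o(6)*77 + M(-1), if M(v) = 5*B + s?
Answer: 259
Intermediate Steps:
o(a) = -3 - a + a**2/3 (o(a) = 2/3 + ((a**2 - 3*a) - 11)/3 = 2/3 + (-11 + a**2 - 3*a)/3 = 2/3 + (-11/3 - a + a**2/3) = -3 - a + a**2/3)
M(v) = 28 (M(v) = 5*6 - 2 = 30 - 2 = 28)
o(6)*77 + M(-1) = (-3 - 1*6 + (1/3)*6**2)*77 + 28 = (-3 - 6 + (1/3)*36)*77 + 28 = (-3 - 6 + 12)*77 + 28 = 3*77 + 28 = 231 + 28 = 259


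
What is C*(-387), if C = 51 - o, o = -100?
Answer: -58437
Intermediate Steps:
C = 151 (C = 51 - 1*(-100) = 51 + 100 = 151)
C*(-387) = 151*(-387) = -58437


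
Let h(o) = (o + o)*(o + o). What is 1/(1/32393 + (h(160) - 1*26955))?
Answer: 32393/2443889886 ≈ 1.3255e-5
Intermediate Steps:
h(o) = 4*o**2 (h(o) = (2*o)*(2*o) = 4*o**2)
1/(1/32393 + (h(160) - 1*26955)) = 1/(1/32393 + (4*160**2 - 1*26955)) = 1/(1/32393 + (4*25600 - 26955)) = 1/(1/32393 + (102400 - 26955)) = 1/(1/32393 + 75445) = 1/(2443889886/32393) = 32393/2443889886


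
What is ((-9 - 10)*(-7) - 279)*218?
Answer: -31828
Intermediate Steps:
((-9 - 10)*(-7) - 279)*218 = (-19*(-7) - 279)*218 = (133 - 279)*218 = -146*218 = -31828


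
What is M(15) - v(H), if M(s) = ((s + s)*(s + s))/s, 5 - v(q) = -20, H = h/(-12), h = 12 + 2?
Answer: 35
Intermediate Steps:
h = 14
H = -7/6 (H = 14/(-12) = 14*(-1/12) = -7/6 ≈ -1.1667)
v(q) = 25 (v(q) = 5 - 1*(-20) = 5 + 20 = 25)
M(s) = 4*s (M(s) = ((2*s)*(2*s))/s = (4*s²)/s = 4*s)
M(15) - v(H) = 4*15 - 1*25 = 60 - 25 = 35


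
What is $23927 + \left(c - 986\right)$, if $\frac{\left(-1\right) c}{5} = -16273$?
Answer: $104306$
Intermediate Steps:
$c = 81365$ ($c = \left(-5\right) \left(-16273\right) = 81365$)
$23927 + \left(c - 986\right) = 23927 + \left(81365 - 986\right) = 23927 + 80379 = 104306$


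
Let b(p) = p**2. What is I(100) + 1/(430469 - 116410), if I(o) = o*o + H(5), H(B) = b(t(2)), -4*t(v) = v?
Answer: 12562674063/1256236 ≈ 10000.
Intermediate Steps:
t(v) = -v/4
H(B) = 1/4 (H(B) = (-1/4*2)**2 = (-1/2)**2 = 1/4)
I(o) = 1/4 + o**2 (I(o) = o*o + 1/4 = o**2 + 1/4 = 1/4 + o**2)
I(100) + 1/(430469 - 116410) = (1/4 + 100**2) + 1/(430469 - 116410) = (1/4 + 10000) + 1/314059 = 40001/4 + 1/314059 = 12562674063/1256236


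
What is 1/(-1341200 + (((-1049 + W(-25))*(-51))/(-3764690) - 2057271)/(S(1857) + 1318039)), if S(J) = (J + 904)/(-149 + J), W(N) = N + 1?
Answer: -4237560236599685/5683422403546921340902 ≈ -7.4560e-7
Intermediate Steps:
W(N) = 1 + N
S(J) = (904 + J)/(-149 + J)
1/(-1341200 + (((-1049 + W(-25))*(-51))/(-3764690) - 2057271)/(S(1857) + 1318039)) = 1/(-1341200 + (((-1049 + (1 - 25))*(-51))/(-3764690) - 2057271)/((904 + 1857)/(-149 + 1857) + 1318039)) = 1/(-1341200 + (((-1049 - 24)*(-51))*(-1/3764690) - 2057271)/(2761/1708 + 1318039)) = 1/(-1341200 + (-1073*(-51)*(-1/3764690) - 2057271)/((1/1708)*2761 + 1318039)) = 1/(-1341200 + (54723*(-1/3764690) - 2057271)/(2761/1708 + 1318039)) = 1/(-1341200 + (-54723/3764690 - 2057271)/(2251213373/1708)) = 1/(-1341200 - 7744987615713/3764690*1708/2251213373) = 1/(-1341200 - 6614219423818902/4237560236599685) = 1/(-5683422403546921340902/4237560236599685) = -4237560236599685/5683422403546921340902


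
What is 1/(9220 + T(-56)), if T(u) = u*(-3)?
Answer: 1/9388 ≈ 0.00010652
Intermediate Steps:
T(u) = -3*u
1/(9220 + T(-56)) = 1/(9220 - 3*(-56)) = 1/(9220 + 168) = 1/9388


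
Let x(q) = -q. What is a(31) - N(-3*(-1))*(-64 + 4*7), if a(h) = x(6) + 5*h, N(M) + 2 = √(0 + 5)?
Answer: 77 + 36*√5 ≈ 157.50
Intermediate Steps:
N(M) = -2 + √5 (N(M) = -2 + √(0 + 5) = -2 + √5)
a(h) = -6 + 5*h (a(h) = -1*6 + 5*h = -6 + 5*h)
a(31) - N(-3*(-1))*(-64 + 4*7) = (-6 + 5*31) - (-2 + √5)*(-64 + 4*7) = (-6 + 155) - (-2 + √5)*(-64 + 28) = 149 - (-2 + √5)*(-36) = 149 - (72 - 36*√5) = 149 + (-72 + 36*√5) = 77 + 36*√5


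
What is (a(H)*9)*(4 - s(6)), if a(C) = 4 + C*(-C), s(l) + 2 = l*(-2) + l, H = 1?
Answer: 324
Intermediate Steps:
s(l) = -2 - l (s(l) = -2 + (l*(-2) + l) = -2 + (-2*l + l) = -2 - l)
a(C) = 4 - C²
(a(H)*9)*(4 - s(6)) = ((4 - 1*1²)*9)*(4 - (-2 - 1*6)) = ((4 - 1*1)*9)*(4 - (-2 - 6)) = ((4 - 1)*9)*(4 - 1*(-8)) = (3*9)*(4 + 8) = 27*12 = 324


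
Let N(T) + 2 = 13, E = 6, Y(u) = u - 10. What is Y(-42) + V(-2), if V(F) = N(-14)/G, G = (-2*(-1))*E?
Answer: -613/12 ≈ -51.083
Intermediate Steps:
Y(u) = -10 + u
N(T) = 11 (N(T) = -2 + 13 = 11)
G = 12 (G = -2*(-1)*6 = 2*6 = 12)
V(F) = 11/12
Y(-42) + V(-2) = (-10 - 42) + 11/12 = -52 + 11/12 = -613/12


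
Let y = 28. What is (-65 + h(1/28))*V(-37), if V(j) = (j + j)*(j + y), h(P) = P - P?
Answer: -43290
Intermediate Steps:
h(P) = 0
V(j) = 2*j*(28 + j) (V(j) = (j + j)*(j + 28) = (2*j)*(28 + j) = 2*j*(28 + j))
(-65 + h(1/28))*V(-37) = (-65 + 0)*(2*(-37)*(28 - 37)) = -130*(-37)*(-9) = -65*666 = -43290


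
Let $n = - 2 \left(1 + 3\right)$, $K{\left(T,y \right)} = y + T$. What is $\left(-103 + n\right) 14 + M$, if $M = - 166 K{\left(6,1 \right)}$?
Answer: $-2716$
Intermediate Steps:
$K{\left(T,y \right)} = T + y$
$n = -8$ ($n = \left(-2\right) 4 = -8$)
$M = -1162$ ($M = - 166 \left(6 + 1\right) = \left(-166\right) 7 = -1162$)
$\left(-103 + n\right) 14 + M = \left(-103 - 8\right) 14 - 1162 = \left(-111\right) 14 - 1162 = -1554 - 1162 = -2716$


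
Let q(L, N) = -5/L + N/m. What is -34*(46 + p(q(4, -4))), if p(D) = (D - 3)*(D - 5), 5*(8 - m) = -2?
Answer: -9330977/3528 ≈ -2644.8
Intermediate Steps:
m = 42/5 (m = 8 - ⅕*(-2) = 8 + ⅖ = 42/5 ≈ 8.4000)
q(L, N) = -5/L + 5*N/42 (q(L, N) = -5/L + N/(42/5) = -5/L + N*(5/42) = -5/L + 5*N/42)
p(D) = (-5 + D)*(-3 + D) (p(D) = (-3 + D)*(-5 + D) = (-5 + D)*(-3 + D))
-34*(46 + p(q(4, -4))) = -34*(46 + (15 + (-5/4 + (5/42)*(-4))² - 8*(-5/4 + (5/42)*(-4)))) = -34*(46 + (15 + (-5*¼ - 10/21)² - 8*(-5*¼ - 10/21))) = -34*(46 + (15 + (-5/4 - 10/21)² - 8*(-5/4 - 10/21))) = -34*(46 + (15 + (-145/84)² - 8*(-145/84))) = -34*(46 + (15 + 21025/7056 + 290/21)) = -34*(46 + 224305/7056) = -34*548881/7056 = -9330977/3528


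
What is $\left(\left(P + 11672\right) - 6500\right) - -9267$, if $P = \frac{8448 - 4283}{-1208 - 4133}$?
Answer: $\frac{1573766}{109} \approx 14438.0$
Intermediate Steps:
$P = - \frac{85}{109}$ ($P = \frac{4165}{-5341} = 4165 \left(- \frac{1}{5341}\right) = - \frac{85}{109} \approx -0.77982$)
$\left(\left(P + 11672\right) - 6500\right) - -9267 = \left(\left(- \frac{85}{109} + 11672\right) - 6500\right) - -9267 = \left(\frac{1272163}{109} - 6500\right) + 9267 = \frac{563663}{109} + 9267 = \frac{1573766}{109}$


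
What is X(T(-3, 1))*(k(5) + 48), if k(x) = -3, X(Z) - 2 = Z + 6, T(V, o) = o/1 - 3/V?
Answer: 450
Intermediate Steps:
T(V, o) = o - 3/V (T(V, o) = o*1 - 3/V = o - 3/V)
X(Z) = 8 + Z (X(Z) = 2 + (Z + 6) = 2 + (6 + Z) = 8 + Z)
X(T(-3, 1))*(k(5) + 48) = (8 + (1 - 3/(-3)))*(-3 + 48) = (8 + (1 - 3*(-⅓)))*45 = (8 + (1 + 1))*45 = (8 + 2)*45 = 10*45 = 450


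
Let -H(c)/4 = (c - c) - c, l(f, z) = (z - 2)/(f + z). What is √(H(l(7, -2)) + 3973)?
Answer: √99245/5 ≈ 63.006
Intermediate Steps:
l(f, z) = (-2 + z)/(f + z)
H(c) = 4*c (H(c) = -4*((c - c) - c) = -4*(0 - c) = -(-4)*c = 4*c)
√(H(l(7, -2)) + 3973) = √(4*((-2 - 2)/(7 - 2)) + 3973) = √(4*(-4/5) + 3973) = √(4*((⅕)*(-4)) + 3973) = √(4*(-⅘) + 3973) = √(-16/5 + 3973) = √(19849/5) = √99245/5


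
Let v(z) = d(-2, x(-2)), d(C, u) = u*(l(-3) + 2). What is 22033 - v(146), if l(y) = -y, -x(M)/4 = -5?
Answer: 21933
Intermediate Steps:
x(M) = 20 (x(M) = -4*(-5) = 20)
d(C, u) = 5*u (d(C, u) = u*(-1*(-3) + 2) = u*(3 + 2) = u*5 = 5*u)
v(z) = 100 (v(z) = 5*20 = 100)
22033 - v(146) = 22033 - 1*100 = 22033 - 100 = 21933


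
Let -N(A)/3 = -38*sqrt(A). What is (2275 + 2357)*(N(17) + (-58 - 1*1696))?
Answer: -8124528 + 528048*sqrt(17) ≈ -5.9473e+6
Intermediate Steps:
N(A) = 114*sqrt(A) (N(A) = -(-114)*sqrt(A) = 114*sqrt(A))
(2275 + 2357)*(N(17) + (-58 - 1*1696)) = (2275 + 2357)*(114*sqrt(17) + (-58 - 1*1696)) = 4632*(114*sqrt(17) + (-58 - 1696)) = 4632*(114*sqrt(17) - 1754) = 4632*(-1754 + 114*sqrt(17)) = -8124528 + 528048*sqrt(17)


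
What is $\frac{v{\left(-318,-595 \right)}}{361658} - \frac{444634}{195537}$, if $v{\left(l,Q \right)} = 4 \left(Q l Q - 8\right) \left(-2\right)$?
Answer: $\frac{87973786268198}{35358760173} \approx 2488.0$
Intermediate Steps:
$v{\left(l,Q \right)} = 64 - 8 l Q^{2}$ ($v{\left(l,Q \right)} = 4 \left(l Q^{2} - 8\right) \left(-2\right) = 4 \left(-8 + l Q^{2}\right) \left(-2\right) = \left(-32 + 4 l Q^{2}\right) \left(-2\right) = 64 - 8 l Q^{2}$)
$\frac{v{\left(-318,-595 \right)}}{361658} - \frac{444634}{195537} = \frac{64 - - 2544 \left(-595\right)^{2}}{361658} - \frac{444634}{195537} = \left(64 - \left(-2544\right) 354025\right) \frac{1}{361658} - \frac{444634}{195537} = \left(64 + 900639600\right) \frac{1}{361658} - \frac{444634}{195537} = 900639664 \cdot \frac{1}{361658} - \frac{444634}{195537} = \frac{450319832}{180829} - \frac{444634}{195537} = \frac{87973786268198}{35358760173}$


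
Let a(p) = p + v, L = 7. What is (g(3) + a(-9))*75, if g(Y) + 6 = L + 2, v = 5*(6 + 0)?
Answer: 1800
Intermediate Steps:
v = 30 (v = 5*6 = 30)
a(p) = 30 + p (a(p) = p + 30 = 30 + p)
g(Y) = 3 (g(Y) = -6 + (7 + 2) = -6 + 9 = 3)
(g(3) + a(-9))*75 = (3 + (30 - 9))*75 = (3 + 21)*75 = 24*75 = 1800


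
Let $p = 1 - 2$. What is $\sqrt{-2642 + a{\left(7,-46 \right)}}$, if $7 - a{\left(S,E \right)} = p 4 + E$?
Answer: $i \sqrt{2585} \approx 50.843 i$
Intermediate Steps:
$p = -1$
$a{\left(S,E \right)} = 11 - E$ ($a{\left(S,E \right)} = 7 - \left(\left(-1\right) 4 + E\right) = 7 - \left(-4 + E\right) = 11 - E$)
$\sqrt{-2642 + a{\left(7,-46 \right)}} = \sqrt{-2642 + \left(11 - -46\right)} = \sqrt{-2642 + \left(11 + 46\right)} = \sqrt{-2642 + 57} = \sqrt{-2585} = i \sqrt{2585}$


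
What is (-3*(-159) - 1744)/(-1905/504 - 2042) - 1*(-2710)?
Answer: 931615466/343691 ≈ 2710.6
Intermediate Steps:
(-3*(-159) - 1744)/(-1905/504 - 2042) - 1*(-2710) = (477 - 1744)/(-1905*1/504 - 2042) + 2710 = -1267/(-635/168 - 2042) + 2710 = -1267/(-343691/168) + 2710 = -1267*(-168/343691) + 2710 = 212856/343691 + 2710 = 931615466/343691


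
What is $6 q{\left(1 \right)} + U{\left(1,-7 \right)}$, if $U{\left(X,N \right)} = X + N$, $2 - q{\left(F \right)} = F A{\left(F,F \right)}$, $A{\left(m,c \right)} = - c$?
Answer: $12$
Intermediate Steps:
$q{\left(F \right)} = 2 + F^{2}$ ($q{\left(F \right)} = 2 - F \left(- F\right) = 2 - - F^{2} = 2 + F^{2}$)
$U{\left(X,N \right)} = N + X$
$6 q{\left(1 \right)} + U{\left(1,-7 \right)} = 6 \left(2 + 1^{2}\right) + \left(-7 + 1\right) = 6 \left(2 + 1\right) - 6 = 6 \cdot 3 - 6 = 18 - 6 = 12$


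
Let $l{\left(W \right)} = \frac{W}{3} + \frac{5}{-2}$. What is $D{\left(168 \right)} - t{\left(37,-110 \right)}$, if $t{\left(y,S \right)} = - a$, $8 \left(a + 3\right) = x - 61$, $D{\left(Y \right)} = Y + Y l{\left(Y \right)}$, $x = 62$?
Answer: $\frac{73225}{8} \approx 9153.1$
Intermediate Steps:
$l{\left(W \right)} = - \frac{5}{2} + \frac{W}{3}$ ($l{\left(W \right)} = W \frac{1}{3} + 5 \left(- \frac{1}{2}\right) = \frac{W}{3} - \frac{5}{2} = - \frac{5}{2} + \frac{W}{3}$)
$D{\left(Y \right)} = Y + Y \left(- \frac{5}{2} + \frac{Y}{3}\right)$
$a = - \frac{23}{8}$ ($a = -3 + \frac{62 - 61}{8} = -3 + \frac{1}{8} \cdot 1 = -3 + \frac{1}{8} = - \frac{23}{8} \approx -2.875$)
$t{\left(y,S \right)} = \frac{23}{8}$ ($t{\left(y,S \right)} = \left(-1\right) \left(- \frac{23}{8}\right) = \frac{23}{8}$)
$D{\left(168 \right)} - t{\left(37,-110 \right)} = \frac{1}{6} \cdot 168 \left(-9 + 2 \cdot 168\right) - \frac{23}{8} = \frac{1}{6} \cdot 168 \left(-9 + 336\right) - \frac{23}{8} = \frac{1}{6} \cdot 168 \cdot 327 - \frac{23}{8} = 9156 - \frac{23}{8} = \frac{73225}{8}$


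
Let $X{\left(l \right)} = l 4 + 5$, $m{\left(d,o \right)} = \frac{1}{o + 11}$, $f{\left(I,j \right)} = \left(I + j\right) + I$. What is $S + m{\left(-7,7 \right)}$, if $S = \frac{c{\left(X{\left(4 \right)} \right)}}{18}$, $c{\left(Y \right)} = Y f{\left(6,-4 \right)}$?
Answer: $\frac{169}{18} \approx 9.3889$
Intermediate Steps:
$f{\left(I,j \right)} = j + 2 I$
$m{\left(d,o \right)} = \frac{1}{11 + o}$
$X{\left(l \right)} = 5 + 4 l$ ($X{\left(l \right)} = 4 l + 5 = 5 + 4 l$)
$c{\left(Y \right)} = 8 Y$ ($c{\left(Y \right)} = Y \left(-4 + 2 \cdot 6\right) = Y \left(-4 + 12\right) = Y 8 = 8 Y$)
$S = \frac{28}{3}$ ($S = \frac{8 \left(5 + 4 \cdot 4\right)}{18} = 8 \left(5 + 16\right) \frac{1}{18} = 8 \cdot 21 \cdot \frac{1}{18} = 168 \cdot \frac{1}{18} = \frac{28}{3} \approx 9.3333$)
$S + m{\left(-7,7 \right)} = \frac{28}{3} + \frac{1}{11 + 7} = \frac{28}{3} + \frac{1}{18} = \frac{169}{18}$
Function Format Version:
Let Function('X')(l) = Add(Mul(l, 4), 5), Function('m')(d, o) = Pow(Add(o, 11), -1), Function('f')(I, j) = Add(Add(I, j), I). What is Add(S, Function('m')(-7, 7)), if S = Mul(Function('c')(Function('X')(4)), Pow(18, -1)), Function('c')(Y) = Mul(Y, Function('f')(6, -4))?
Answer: Rational(169, 18) ≈ 9.3889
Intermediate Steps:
Function('f')(I, j) = Add(j, Mul(2, I))
Function('m')(d, o) = Pow(Add(11, o), -1)
Function('X')(l) = Add(5, Mul(4, l)) (Function('X')(l) = Add(Mul(4, l), 5) = Add(5, Mul(4, l)))
Function('c')(Y) = Mul(8, Y) (Function('c')(Y) = Mul(Y, Add(-4, Mul(2, 6))) = Mul(Y, Add(-4, 12)) = Mul(Y, 8) = Mul(8, Y))
S = Rational(28, 3) (S = Mul(Mul(8, Add(5, Mul(4, 4))), Pow(18, -1)) = Mul(Mul(8, Add(5, 16)), Rational(1, 18)) = Mul(Mul(8, 21), Rational(1, 18)) = Mul(168, Rational(1, 18)) = Rational(28, 3) ≈ 9.3333)
Add(S, Function('m')(-7, 7)) = Add(Rational(28, 3), Pow(Add(11, 7), -1)) = Add(Rational(28, 3), Pow(18, -1)) = Add(Rational(28, 3), Rational(1, 18)) = Rational(169, 18)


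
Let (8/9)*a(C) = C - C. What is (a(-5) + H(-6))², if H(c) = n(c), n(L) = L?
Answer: 36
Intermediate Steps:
a(C) = 0 (a(C) = 9*(C - C)/8 = (9/8)*0 = 0)
H(c) = c
(a(-5) + H(-6))² = (0 - 6)² = (-6)² = 36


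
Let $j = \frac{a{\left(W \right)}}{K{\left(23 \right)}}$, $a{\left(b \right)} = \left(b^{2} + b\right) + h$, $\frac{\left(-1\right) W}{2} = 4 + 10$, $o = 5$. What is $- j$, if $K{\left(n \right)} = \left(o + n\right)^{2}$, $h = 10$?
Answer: $- \frac{383}{392} \approx -0.97704$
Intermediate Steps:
$W = -28$ ($W = - 2 \left(4 + 10\right) = \left(-2\right) 14 = -28$)
$K{\left(n \right)} = \left(5 + n\right)^{2}$
$a{\left(b \right)} = 10 + b + b^{2}$ ($a{\left(b \right)} = \left(b^{2} + b\right) + 10 = \left(b + b^{2}\right) + 10 = 10 + b + b^{2}$)
$j = \frac{383}{392}$ ($j = \frac{10 - 28 + \left(-28\right)^{2}}{\left(5 + 23\right)^{2}} = \frac{10 - 28 + 784}{28^{2}} = \frac{766}{784} = 766 \cdot \frac{1}{784} = \frac{383}{392} \approx 0.97704$)
$- j = \left(-1\right) \frac{383}{392} = - \frac{383}{392}$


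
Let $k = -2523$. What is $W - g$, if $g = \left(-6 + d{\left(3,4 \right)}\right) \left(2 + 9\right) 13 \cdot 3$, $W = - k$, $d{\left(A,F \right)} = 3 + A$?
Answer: $2523$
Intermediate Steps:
$W = 2523$ ($W = \left(-1\right) \left(-2523\right) = 2523$)
$g = 0$ ($g = \left(-6 + \left(3 + 3\right)\right) \left(2 + 9\right) 13 \cdot 3 = \left(-6 + 6\right) 11 \cdot 13 \cdot 3 = 0 \cdot 11 \cdot 13 \cdot 3 = 0 \cdot 13 \cdot 3 = 0 \cdot 3 = 0$)
$W - g = 2523 - 0 = 2523 + 0 = 2523$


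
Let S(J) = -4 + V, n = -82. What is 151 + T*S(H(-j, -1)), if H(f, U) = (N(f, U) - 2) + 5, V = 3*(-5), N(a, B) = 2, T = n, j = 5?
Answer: 1709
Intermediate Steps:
T = -82
V = -15
H(f, U) = 5 (H(f, U) = (2 - 2) + 5 = 0 + 5 = 5)
S(J) = -19 (S(J) = -4 - 15 = -19)
151 + T*S(H(-j, -1)) = 151 - 82*(-19) = 151 + 1558 = 1709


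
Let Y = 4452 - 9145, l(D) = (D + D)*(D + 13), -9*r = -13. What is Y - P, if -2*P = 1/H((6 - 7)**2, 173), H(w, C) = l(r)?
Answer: -31724599/6760 ≈ -4693.0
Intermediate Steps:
r = 13/9 (r = -1/9*(-13) = 13/9 ≈ 1.4444)
l(D) = 2*D*(13 + D) (l(D) = (2*D)*(13 + D) = 2*D*(13 + D))
H(w, C) = 3380/81 (H(w, C) = 2*(13/9)*(13 + 13/9) = 2*(13/9)*(130/9) = 3380/81)
Y = -4693
P = -81/6760 (P = -1/(2*3380/81) = -1/2*81/3380 = -81/6760 ≈ -0.011982)
Y - P = -4693 - 1*(-81/6760) = -4693 + 81/6760 = -31724599/6760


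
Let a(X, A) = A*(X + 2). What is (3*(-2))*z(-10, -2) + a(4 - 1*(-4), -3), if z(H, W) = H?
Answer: 30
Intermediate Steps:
a(X, A) = A*(2 + X)
(3*(-2))*z(-10, -2) + a(4 - 1*(-4), -3) = (3*(-2))*(-10) - 3*(2 + (4 - 1*(-4))) = -6*(-10) - 3*(2 + (4 + 4)) = 60 - 3*(2 + 8) = 60 - 3*10 = 60 - 30 = 30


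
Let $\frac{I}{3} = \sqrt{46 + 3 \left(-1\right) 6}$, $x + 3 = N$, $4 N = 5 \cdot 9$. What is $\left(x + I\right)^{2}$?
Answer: $\frac{5121}{16} + 99 \sqrt{7} \approx 581.99$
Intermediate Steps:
$N = \frac{45}{4}$ ($N = \frac{5 \cdot 9}{4} = \frac{1}{4} \cdot 45 = \frac{45}{4} \approx 11.25$)
$x = \frac{33}{4}$ ($x = -3 + \frac{45}{4} = \frac{33}{4} \approx 8.25$)
$I = 6 \sqrt{7}$ ($I = 3 \sqrt{46 + 3 \left(-1\right) 6} = 3 \sqrt{46 - 18} = 3 \sqrt{28} = 3 \cdot 2 \sqrt{7} = 6 \sqrt{7} \approx 15.875$)
$\left(x + I\right)^{2} = \left(\frac{33}{4} + 6 \sqrt{7}\right)^{2}$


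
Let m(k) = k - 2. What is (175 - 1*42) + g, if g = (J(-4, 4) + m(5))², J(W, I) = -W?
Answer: 182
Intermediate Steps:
m(k) = -2 + k
g = 49 (g = (-1*(-4) + (-2 + 5))² = (4 + 3)² = 7² = 49)
(175 - 1*42) + g = (175 - 1*42) + 49 = (175 - 42) + 49 = 133 + 49 = 182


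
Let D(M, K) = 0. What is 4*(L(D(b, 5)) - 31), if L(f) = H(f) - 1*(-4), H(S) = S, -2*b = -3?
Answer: -108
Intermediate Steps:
b = 3/2 (b = -½*(-3) = 3/2 ≈ 1.5000)
L(f) = 4 + f (L(f) = f - 1*(-4) = f + 4 = 4 + f)
4*(L(D(b, 5)) - 31) = 4*((4 + 0) - 31) = 4*(4 - 31) = 4*(-27) = -108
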